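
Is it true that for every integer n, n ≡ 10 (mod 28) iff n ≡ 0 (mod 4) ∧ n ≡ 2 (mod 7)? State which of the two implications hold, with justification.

(⇒) This fails: n = 10 gives 10 ≡ 10 (mod 28) but 10 ≡ 2 (mod 4), so the conjunction on the right does not hold.

(⇐) This fails: n = 16 satisfies both congruences on the right (16 ≡ 0 mod 4 and 16 ≡ 2 mod 7) yet 16 ≡ 16 (mod 28), not 10.

Neither direction holds.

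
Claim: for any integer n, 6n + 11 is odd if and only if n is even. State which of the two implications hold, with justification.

(⇒) fails; (⇐) holds.

[⇒] This fails: take n = 5. Then 6n + 11 = 41, which is odd, yet n = 5 is odd, not even.

[⇐] Suppose n is even. Since 6 is even, 6n is even for every n, so 6n + 11 has the same parity as 11, which is odd. Hence 6n + 11 is odd.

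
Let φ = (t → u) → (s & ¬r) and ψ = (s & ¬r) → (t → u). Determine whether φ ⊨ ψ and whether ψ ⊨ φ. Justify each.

Both directions fail.

(⇒) This fails. Under t = T, r = F, s = T, u = F, the left side is true but the right side is false.

(⇐) This fails. Under t = F, r = F, s = F, u = F, the left side is false but the right side is true.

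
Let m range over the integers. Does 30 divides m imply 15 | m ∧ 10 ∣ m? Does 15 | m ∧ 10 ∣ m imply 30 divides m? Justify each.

[⇒] If 30 ∣ m, write m = 30q. Since 30 = 2·15, m = 15·(2q), so 15 ∣ m; and since 30 = 3·10, m = 10·(3q), so 10 ∣ m.

[⇐] Suppose 15 ∣ m and 10 ∣ m. Any common multiple of 15 and 10 is a multiple of their lcm; here lcm(15, 10) = 15·10/gcd(15, 10) = 150/5 = 30, so 30 ∣ m.

Both implications hold.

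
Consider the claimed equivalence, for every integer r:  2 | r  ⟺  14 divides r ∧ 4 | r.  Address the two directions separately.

Converse. Suppose 14 ∣ r and 4 ∣ r. Any common multiple of 14 and 4 is a multiple of their lcm; here lcm(14, 4) = 14·4/gcd(14, 4) = 56/2 = 28, so 28 ∣ r. Since 2 ∣ 28, it follows that 2 ∣ r.

Forward direction. This fails: take r = 2. Certainly 2 ∣ 2, but 14 ∤ 2.

Only the reverse direction holds.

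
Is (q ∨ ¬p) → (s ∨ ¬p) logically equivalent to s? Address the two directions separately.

(⟹) This fails. Under p = F, q = F, s = F, the left side is true but the right side is false.

(⟸) Assume the antecedent. If p is true, the antecedent forces (p = T, q = F, s = T) or (p = T, q = T, s = T), and (q ∨ ¬p) → (s ∨ ¬p) holds there. If p is false, (q ∨ ¬p) → (s ∨ ¬p) reduces to true regardless of the other variables. Either way (q ∨ ¬p) → (s ∨ ¬p) holds.

Only the reverse direction holds.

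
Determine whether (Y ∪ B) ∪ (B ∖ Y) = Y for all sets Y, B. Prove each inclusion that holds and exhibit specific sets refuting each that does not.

(⊆) fails; (⊇) holds.

Forward inclusion. This inclusion fails. Take Y = ∅, B = {1}; then 1 ∈ (Y ∪ B) ∪ (B ∖ Y) but 1 ∉ Y.

Reverse inclusion. Let x ∈ Y. Then either x ∈ Y and x ∉ B; or x ∈ Y ∩ B. In each case x ∈ (Y ∪ B) ∪ (B ∖ Y), so Y ⊆ (Y ∪ B) ∪ (B ∖ Y).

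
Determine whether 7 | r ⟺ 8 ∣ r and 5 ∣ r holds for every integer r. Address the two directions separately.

Neither direction holds.

Forward direction. This fails: take r = 7. Certainly 7 ∣ 7, but 8 ∤ 7.

Converse. This fails: take r = 40. Both 8 ∣ 40 and 5 ∣ 40, yet 40 is not a multiple of 7 (since 40 = 5·7 + 5), so 7 ∤ 40.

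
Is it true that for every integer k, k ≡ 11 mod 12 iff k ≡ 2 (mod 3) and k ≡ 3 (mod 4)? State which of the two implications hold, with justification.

Equivalent; both directions hold.

Forward direction. Suppose k ≡ 11 (mod 12); write k = 12j + 11. Since 3 ∣ 12, reducing mod 3 gives k ≡ 11 ≡ 2 (mod 3); since 4 ∣ 12, reducing mod 4 gives k ≡ 11 ≡ 3 (mod 4).

Converse. If k ≡ 2 (mod 3) and k ≡ 3 (mod 4), then by the Chinese remainder theorem k ≡ 11 (mod 12). This is exactly k ≡ 11 (mod 12).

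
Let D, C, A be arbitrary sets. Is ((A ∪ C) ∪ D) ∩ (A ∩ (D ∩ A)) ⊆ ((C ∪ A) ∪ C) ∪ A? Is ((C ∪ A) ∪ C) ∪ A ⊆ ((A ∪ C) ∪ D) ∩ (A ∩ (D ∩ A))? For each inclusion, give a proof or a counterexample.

Only the forward inclusion holds.

Forward inclusion. Let x ∈ ((A ∪ C) ∪ D) ∩ (A ∩ (D ∩ A)). Then either x ∈ D ∩ A and x ∉ C; or x ∈ D ∩ C ∩ A. In each case x ∈ ((C ∪ A) ∪ C) ∪ A, so ((A ∪ C) ∪ D) ∩ (A ∩ (D ∩ A)) ⊆ ((C ∪ A) ∪ C) ∪ A.

Reverse inclusion. This inclusion fails. Take D = ∅, C = {1}, A = ∅; then 1 ∈ ((C ∪ A) ∪ C) ∪ A but 1 ∉ ((A ∪ C) ∪ D) ∩ (A ∩ (D ∩ A)).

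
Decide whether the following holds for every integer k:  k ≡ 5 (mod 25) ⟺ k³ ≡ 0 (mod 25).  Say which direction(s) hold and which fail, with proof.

Not equivalent: only (⇒) holds.

Forward direction. Suppose k ≡ 5 (mod 25). Write k = 25j + 5. Then (25j + 5)³ = 15625j³ + 9375j² + 1875j + 125 = 25(625j³ + 375j² + 75j + 5) + 0, so k³ ≡ 0 (mod 25).

Converse. This fails: take k = 0. Then 0³ = 0 ≡ 0 (mod 25), yet 0 ≡ 0 (mod 25), not 5.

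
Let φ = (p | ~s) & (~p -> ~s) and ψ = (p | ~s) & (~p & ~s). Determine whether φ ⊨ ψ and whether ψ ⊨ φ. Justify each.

(⇒) fails; (⇐) holds.

(←) Assume the antecedent. If s is true, the antecedent cannot hold. If s is false, (p | ~s) & (~p -> ~s) reduces to true regardless of the other variables. Either way (p | ~s) & (~p -> ~s) holds.

(→) This fails. Under s = F, p = T, the left side is true but the right side is false.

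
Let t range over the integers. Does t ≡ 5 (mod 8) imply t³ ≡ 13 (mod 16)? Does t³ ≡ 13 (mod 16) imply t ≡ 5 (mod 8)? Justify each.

(⇒) fails; (⇐) holds.

(⇐) The residues r modulo 16 with r³ ≡ 13 (mod 16) are exactly {5}, and each is ≡ 5 (mod 8).

(⇒) This fails: take t = 13. Then 13 ≡ 5 (mod 8), but 13³ = 2197 ≡ 5 (mod 16), not 13.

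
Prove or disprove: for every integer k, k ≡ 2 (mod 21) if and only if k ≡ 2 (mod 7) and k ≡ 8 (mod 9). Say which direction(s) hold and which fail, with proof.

Not equivalent: only (⇐) holds.

(⇐) If k ≡ 2 (mod 7) and k ≡ 8 (mod 9), then by the Chinese remainder theorem k ≡ 44 (mod 63). Since 44 ≡ 2 (mod 21) and 21 ∣ 63, we get k ≡ 2 (mod 21).

(⇒) This fails: k = 2 gives 2 ≡ 2 (mod 21) but 2 ≡ 2 (mod 9), so the conjunction on the right does not hold.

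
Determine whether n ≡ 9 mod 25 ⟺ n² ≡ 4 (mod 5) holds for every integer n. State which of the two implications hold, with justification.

[⇒] This fails: take n = 9. Then 9 ≡ 9 (mod 25), but 9² = 81 ≡ 1 (mod 5), not 4.

[⇐] This fails: take n = 2. Then 2² = 4 ≡ 4 (mod 5), yet 2 ≡ 2 (mod 25), not 9.

Neither implication holds.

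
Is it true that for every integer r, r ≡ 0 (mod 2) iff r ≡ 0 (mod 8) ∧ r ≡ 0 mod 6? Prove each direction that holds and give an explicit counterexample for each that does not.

Only the converse holds.

Converse. If r ≡ 0 (mod 8) and r ≡ 0 (mod 6), then by the Chinese remainder theorem r ≡ 0 (mod 24). Since 0 ≡ 0 (mod 2) and 2 ∣ 24, we get r ≡ 0 (mod 2).

Forward direction. This fails: r = 2 gives 2 ≡ 0 (mod 2) but 2 ≡ 2 (mod 8), so the conjunction on the right does not hold.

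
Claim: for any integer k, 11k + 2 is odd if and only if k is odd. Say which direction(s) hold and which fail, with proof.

Forward direction. Suppose 11k + 2 is odd. Since 11 is odd, 11k and k have the same parity, so 11k + 2 ≡ k + 2 (mod 2). As 2 is even, 11k + 2 is odd exactly when k is odd. Thus k is odd.

Converse. Suppose k is odd; write k = 2j + 1. Then 11k + 2 = 11·(2j + 1) + 2 = 2·11j + 13, which is odd.

Equivalent; both directions hold.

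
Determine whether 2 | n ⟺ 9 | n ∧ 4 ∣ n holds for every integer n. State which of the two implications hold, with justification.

(⟸) Suppose 9 ∣ n and 4 ∣ n. Any common multiple of 9 and 4 is a multiple of their lcm; here gcd(9, 4) = 1, so lcm(9, 4) = 9·4 = 36, so 36 ∣ n. Since 2 ∣ 36, it follows that 2 ∣ n.

(⟹) This fails: take n = 2. Certainly 2 ∣ 2, but 9 ∤ 2.

(⇒) fails; (⇐) holds.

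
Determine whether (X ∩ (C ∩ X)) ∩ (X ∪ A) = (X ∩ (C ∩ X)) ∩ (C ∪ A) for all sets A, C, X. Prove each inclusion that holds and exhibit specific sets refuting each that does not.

(⟸) Let x ∈ (X ∩ (C ∩ X)) ∩ (C ∪ A). Then either x ∈ C ∩ X and x ∉ A; or x ∈ A ∩ C ∩ X. In each case x ∈ (X ∩ (C ∩ X)) ∩ (X ∪ A), so (X ∩ (C ∩ X)) ∩ (C ∪ A) ⊆ (X ∩ (C ∩ X)) ∩ (X ∪ A).

(⟹) Let x ∈ (X ∩ (C ∩ X)) ∩ (X ∪ A). Then either x ∈ C ∩ X and x ∉ A; or x ∈ A ∩ C ∩ X. In each case x ∈ (X ∩ (C ∩ X)) ∩ (C ∪ A), so (X ∩ (C ∩ X)) ∩ (X ∪ A) ⊆ (X ∩ (C ∩ X)) ∩ (C ∪ A).

Both inclusions hold.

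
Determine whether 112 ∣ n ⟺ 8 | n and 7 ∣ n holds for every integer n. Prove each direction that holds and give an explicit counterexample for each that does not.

Only the forward direction holds.

(⇒) If 112 ∣ n, write n = 112q. Since 112 = 14·8, n = 8·(14q), so 8 ∣ n; and since 112 = 16·7, n = 7·(16q), so 7 ∣ n.

(⇐) This fails: take n = 56. Both 8 ∣ 56 and 7 ∣ 56, yet 56 is not a multiple of 112 (since 56 = 0·112 + 56), so 112 ∤ 56.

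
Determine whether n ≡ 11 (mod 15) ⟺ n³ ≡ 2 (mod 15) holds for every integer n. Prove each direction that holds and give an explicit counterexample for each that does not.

Neither implication holds.

(⟹) This fails: take n = 11. Then 11 ≡ 11 (mod 15), but 11³ = 1331 ≡ 11 (mod 15), not 2.

(⟸) This fails: take n = 8. Then 8³ = 512 ≡ 2 (mod 15), yet 8 ≡ 8 (mod 15), not 11.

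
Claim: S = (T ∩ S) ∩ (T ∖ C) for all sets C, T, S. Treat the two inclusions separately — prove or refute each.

Only the reverse inclusion holds.

(⊇) Let x ∈ (T ∩ S) ∩ (T ∖ C). Then x ∈ T ∩ S and x ∉ C, from which x ∈ S.

(⊆) This inclusion fails. Take C = ∅, T = ∅, S = {1}; then 1 ∈ S but 1 ∉ (T ∩ S) ∩ (T ∖ C).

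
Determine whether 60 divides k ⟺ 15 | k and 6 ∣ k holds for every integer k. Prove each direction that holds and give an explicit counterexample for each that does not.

(⇒) holds; (⇐) fails.

(⟸) This fails: take k = 30. Both 15 ∣ 30 and 6 ∣ 30, yet 30 is not a multiple of 60 (since 30 = 0·60 + 30), so 60 ∤ 30.

(⟹) If 60 ∣ k, write k = 60q. Since 60 = 4·15, k = 15·(4q), so 15 ∣ k; and since 60 = 10·6, k = 6·(10q), so 6 ∣ k.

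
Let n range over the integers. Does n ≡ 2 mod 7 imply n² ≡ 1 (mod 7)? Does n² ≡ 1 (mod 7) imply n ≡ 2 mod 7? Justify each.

Neither direction holds.

Forward direction. This fails: take n = 2. Then 2 ≡ 2 (mod 7), but 2² = 4 ≡ 4 (mod 7), not 1.

Converse. This fails: take n = 1. Then 1² = 1 ≡ 1 (mod 7), yet 1 ≡ 1 (mod 7), not 2.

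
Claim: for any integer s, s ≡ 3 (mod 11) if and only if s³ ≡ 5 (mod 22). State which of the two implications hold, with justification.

Forward direction. This fails: take s = 14. Then 14 ≡ 3 (mod 11), but 14³ = 2744 ≡ 16 (mod 22), not 5.

Converse. The residues r modulo 22 with r³ ≡ 5 (mod 22) are exactly {3}, and each is ≡ 3 (mod 11).

(⇒) fails; (⇐) holds.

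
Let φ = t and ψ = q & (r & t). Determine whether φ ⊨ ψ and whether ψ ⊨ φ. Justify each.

(⇒) This fails. Under t = T, q = F, r = F, the left side is true but the right side is false.

(⇐) Assume the antecedent. If t is true, t reduces to true regardless of the other variables. If t is false, the antecedent cannot hold. Either way t holds.

Not equivalent: only (⇐) holds.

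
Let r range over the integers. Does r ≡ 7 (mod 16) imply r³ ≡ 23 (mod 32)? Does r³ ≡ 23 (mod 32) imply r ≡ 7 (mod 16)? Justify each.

Not equivalent: only (⇐) holds.

(⟹) This fails: take r = 23. Then 23 ≡ 7 (mod 16), but 23³ = 12167 ≡ 7 (mod 32), not 23.

(⟸) Conversely, the residues r modulo 32 with r³ ≡ 23 (mod 32) are exactly {7}, and each is ≡ 7 (mod 16).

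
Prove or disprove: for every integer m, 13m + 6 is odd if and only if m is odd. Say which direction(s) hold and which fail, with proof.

Equivalent; both directions hold.

(⇒) Suppose 13m + 6 is odd. Since 13 is odd, 13m and m have the same parity, so 13m + 6 ≡ m + 6 (mod 2). As 6 is even, 13m + 6 is odd exactly when m is odd. Thus m is odd.

(⇐) Conversely, suppose m is odd; write m = 2j + 1. Then 13m + 6 = 13·(2j + 1) + 6 = 2·13j + 19, which is odd.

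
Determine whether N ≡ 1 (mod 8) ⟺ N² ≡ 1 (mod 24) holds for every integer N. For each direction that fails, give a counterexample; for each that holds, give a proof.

[⇒] This fails: take N = 9. Then 9 ≡ 1 (mod 8), but 9² = 81 ≡ 9 (mod 24), not 1.

[⇐] This fails: take N = 5. Then 5² = 25 ≡ 1 (mod 24), yet 5 ≡ 5 (mod 8), not 1.

(⇒) fails and (⇐) fails.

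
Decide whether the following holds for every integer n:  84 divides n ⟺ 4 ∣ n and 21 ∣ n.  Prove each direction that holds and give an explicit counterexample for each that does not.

The biconditional holds.

Forward direction. If 84 ∣ n, write n = 84q. Since 84 = 21·4, n = 4·(21q), so 4 ∣ n; and since 84 = 4·21, n = 21·(4q), so 21 ∣ n.

Converse. Suppose 4 ∣ n and 21 ∣ n. Any common multiple of 4 and 21 is a multiple of their lcm; here gcd(4, 21) = 1, so lcm(4, 21) = 4·21 = 84, so 84 ∣ n.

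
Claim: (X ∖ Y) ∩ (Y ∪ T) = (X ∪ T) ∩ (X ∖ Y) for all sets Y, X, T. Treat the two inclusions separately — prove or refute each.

(⊆) holds; (⊇) fails.

Forward inclusion. Let x ∈ (X ∖ Y) ∩ (Y ∪ T). Then x ∈ X ∩ T and x ∉ Y, from which x ∈ (X ∪ T) ∩ (X ∖ Y).

Reverse inclusion. This inclusion fails. Take Y = ∅, X = {1}, T = ∅; then 1 ∈ (X ∪ T) ∩ (X ∖ Y) but 1 ∉ (X ∖ Y) ∩ (Y ∪ T).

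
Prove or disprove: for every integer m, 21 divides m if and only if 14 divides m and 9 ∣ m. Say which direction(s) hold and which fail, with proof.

The forward direction fails; the converse holds.

(←) Suppose 14 ∣ m and 9 ∣ m. Any common multiple of 14 and 9 is a multiple of their lcm; here gcd(14, 9) = 1, so lcm(14, 9) = 14·9 = 126, so 126 ∣ m. Since 21 ∣ 126, it follows that 21 ∣ m.

(→) This fails: take m = 21. Certainly 21 ∣ 21, but 14 ∤ 21.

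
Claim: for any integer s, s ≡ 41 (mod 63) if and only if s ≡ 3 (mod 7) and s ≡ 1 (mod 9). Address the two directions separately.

(⟹) This fails: s = 41 gives 41 ≡ 41 (mod 63) but 41 ≡ 6 (mod 7), so the conjunction on the right does not hold.

(⟸) This fails: s = 10 satisfies both congruences on the right (10 ≡ 3 mod 7 and 10 ≡ 1 mod 9) yet 10 ≡ 10 (mod 63), not 41.

Neither implication holds.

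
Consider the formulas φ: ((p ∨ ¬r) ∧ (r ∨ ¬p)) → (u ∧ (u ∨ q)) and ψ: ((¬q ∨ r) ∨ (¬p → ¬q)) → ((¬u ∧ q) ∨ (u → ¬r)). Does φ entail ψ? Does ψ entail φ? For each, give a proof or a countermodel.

Neither direction holds.

(→) This fails. Under r = T, q = F, p = F, u = T, the left side is true but the right side is false.

(←) This fails. Under r = F, q = F, p = F, u = F, the left side is false but the right side is true.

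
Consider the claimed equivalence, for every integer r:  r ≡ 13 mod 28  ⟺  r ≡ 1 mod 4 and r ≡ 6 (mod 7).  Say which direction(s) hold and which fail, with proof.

The biconditional holds.

Converse. If r ≡ 1 (mod 4) and r ≡ 6 (mod 7), then by the Chinese remainder theorem r ≡ 13 (mod 28). This is exactly r ≡ 13 (mod 28).

Forward direction. Suppose r ≡ 13 (mod 28); write r = 28j + 13. Since 4 ∣ 28, reducing mod 4 gives r ≡ 13 ≡ 1 (mod 4); since 7 ∣ 28, reducing mod 7 gives r ≡ 13 ≡ 6 (mod 7).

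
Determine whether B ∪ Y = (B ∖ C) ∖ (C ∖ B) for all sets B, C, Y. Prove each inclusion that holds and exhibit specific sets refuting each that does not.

Forward inclusion. This inclusion fails. Take B = {1}, C = {1}, Y = ∅; then 1 ∈ B ∪ Y but 1 ∉ (B ∖ C) ∖ (C ∖ B).

Reverse inclusion. Let x ∈ (B ∖ C) ∖ (C ∖ B). Then either x ∈ B and x ∉ C, Y; or x ∈ B ∩ Y and x ∉ C. In each case x ∈ B ∪ Y, so (B ∖ C) ∖ (C ∖ B) ⊆ B ∪ Y.

Only the reverse inclusion holds.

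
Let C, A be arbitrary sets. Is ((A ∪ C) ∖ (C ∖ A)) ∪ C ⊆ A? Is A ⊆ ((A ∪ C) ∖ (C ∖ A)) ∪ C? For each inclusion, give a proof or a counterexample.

Forward inclusion. This inclusion fails. Take C = {1}, A = ∅; then 1 ∈ ((A ∪ C) ∖ (C ∖ A)) ∪ C but 1 ∉ A.

Reverse inclusion. Let x ∈ A. Then either x ∈ A and x ∉ C; or x ∈ C ∩ A. In each case x ∈ ((A ∪ C) ∖ (C ∖ A)) ∪ C, so A ⊆ ((A ∪ C) ∖ (C ∖ A)) ∪ C.

The sets are not equal: only the reverse inclusion holds.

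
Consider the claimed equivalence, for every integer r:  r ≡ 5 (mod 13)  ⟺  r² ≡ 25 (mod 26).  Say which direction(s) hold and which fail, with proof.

(⟹) This fails: take r = 18. Then 18 ≡ 5 (mod 13), but 18² = 324 ≡ 12 (mod 26), not 25.

(⟸) This fails: take r = 21. Then 21² = 441 ≡ 25 (mod 26), yet 21 ≡ 8 (mod 13), not 5.

(⇒) fails and (⇐) fails.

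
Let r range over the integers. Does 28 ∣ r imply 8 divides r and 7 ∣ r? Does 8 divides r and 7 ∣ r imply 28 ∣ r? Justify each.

(⇐) Suppose 8 ∣ r and 7 ∣ r. Any common multiple of 8 and 7 is a multiple of their lcm; here gcd(8, 7) = 1, so lcm(8, 7) = 8·7 = 56, so 56 ∣ r. Since 28 ∣ 56, it follows that 28 ∣ r.

(⇒) This fails: take r = 28. Certainly 28 ∣ 28, but 8 ∤ 28.

Not equivalent: only (⇐) holds.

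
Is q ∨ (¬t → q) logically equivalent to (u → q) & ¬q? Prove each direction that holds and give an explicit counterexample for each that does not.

Neither direction holds.

(⇒) This fails. Under q = T, u = F, t = F, the left side is true but the right side is false.

(⇐) This fails. Under q = F, u = F, t = F, the left side is false but the right side is true.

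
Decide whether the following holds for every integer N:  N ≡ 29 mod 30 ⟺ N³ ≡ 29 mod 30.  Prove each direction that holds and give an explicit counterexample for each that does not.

(→) Suppose N ≡ 29 mod 30. Write N = 30j + 29. Then (30j + 29)³ = 27000j³ + 78300j² + 75690j + 24389 = 30(900j³ + 2610j² + 2523j + 812) + 29, so N³ ≡ 29 (mod 30).

(←) Conversely, suppose N³ ≡ 29 (mod 30). The only residue r in {0, …, 29} with r³ ≡ 29 (mod 30) is r = 29, so N ≡ 29 (mod 30).

Both directions hold.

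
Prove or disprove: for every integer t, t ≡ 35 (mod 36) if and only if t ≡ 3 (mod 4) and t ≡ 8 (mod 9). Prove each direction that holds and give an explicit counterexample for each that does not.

Converse. If t ≡ 3 (mod 4) and t ≡ 8 (mod 9), then by the Chinese remainder theorem t ≡ 35 (mod 36). This is exactly t ≡ 35 (mod 36).

Forward direction. Suppose t ≡ 35 (mod 36); write t = 36j + 35. Since 4 ∣ 36, reducing mod 4 gives t ≡ 35 ≡ 3 (mod 4); since 9 ∣ 36, reducing mod 9 gives t ≡ 35 ≡ 8 (mod 9).

The biconditional holds.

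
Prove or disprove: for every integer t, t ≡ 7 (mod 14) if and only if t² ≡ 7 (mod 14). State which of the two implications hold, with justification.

The biconditional holds.

(→) Suppose t ≡ 7 (mod 14). Write t = 14j + 7. Then (14j + 7)² = 196j² + 196j + 49 = 14(14j² + 14j + 3) + 7, so t² ≡ 7 (mod 14).

(←) Conversely, suppose t² ≡ 7 (mod 14). The only residue r in {0, …, 13} with r² ≡ 7 (mod 14) is r = 7, so t ≡ 7 (mod 14).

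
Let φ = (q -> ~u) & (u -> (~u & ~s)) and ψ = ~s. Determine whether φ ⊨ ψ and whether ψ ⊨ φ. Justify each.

Forward direction. This fails. Under s = T, u = F, q = F, the left side is true but the right side is false.

Converse. This fails. Under s = F, u = T, q = F, the left side is false but the right side is true.

Neither implication holds.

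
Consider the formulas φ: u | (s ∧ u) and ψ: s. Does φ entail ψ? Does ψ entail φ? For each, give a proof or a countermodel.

(⇒) fails and (⇐) fails.

(⇒) This fails. Under u = T, s = F, the left side is true but the right side is false.

(⇐) This fails. Under u = F, s = T, the left side is false but the right side is true.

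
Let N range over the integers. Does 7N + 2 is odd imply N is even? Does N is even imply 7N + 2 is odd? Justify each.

Neither implication holds.

[⇒] This fails: N = 7 gives 7N + 2 = 51, which is odd, but 7 is odd, not even.

[⇐] This also fails: N = 4 is even, but 7N + 2 = 30 is even, not odd.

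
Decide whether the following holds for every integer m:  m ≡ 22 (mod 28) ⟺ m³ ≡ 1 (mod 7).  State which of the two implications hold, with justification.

[⇒] Suppose m ≡ 22 (mod 28). Then m³ ≡ 22³ = 10648 (mod 28), and since 7 ∣ 28, also m³ ≡ 1 (mod 7).

[⇐] This fails: take m = 1. Then 1³ = 1 ≡ 1 (mod 7), yet 1 ≡ 1 (mod 28), not 22.

Not equivalent: only (⇒) holds.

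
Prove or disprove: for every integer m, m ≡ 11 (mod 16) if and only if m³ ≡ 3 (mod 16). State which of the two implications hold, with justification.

The biconditional holds.

(⇐) Suppose m³ ≡ 3 (mod 16). The only residue r in {0, …, 15} with r³ ≡ 3 (mod 16) is r = 11, so m ≡ 11 (mod 16).

(⇒) Suppose m ≡ 11 (mod 16). Write m = 16j + 11. Then (16j + 11)³ = 4096j³ + 8448j² + 5808j + 1331 = 16(256j³ + 528j² + 363j + 83) + 3, so m³ ≡ 3 (mod 16).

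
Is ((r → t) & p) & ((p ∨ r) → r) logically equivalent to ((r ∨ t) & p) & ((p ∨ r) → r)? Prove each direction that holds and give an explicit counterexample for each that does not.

(⇒) Assume the antecedent. If r is true, the antecedent forces (r = T, t = T, p = T), and ((r ∨ t) & p) & ((p ∨ r) → r) holds there. If r is false, the antecedent cannot hold. Either way ((r ∨ t) & p) & ((p ∨ r) → r) holds.

(⇐) This fails. Under r = T, t = F, p = T, the left side is false but the right side is true.

Only the forward implication holds.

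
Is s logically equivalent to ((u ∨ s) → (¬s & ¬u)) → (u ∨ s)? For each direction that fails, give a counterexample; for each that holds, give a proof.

[⇐] This fails. Under s = F, u = T, the left side is false but the right side is true.

[⇒] Assume the antecedent. If s is true, the consequent reduces to true regardless of the other variables. If s is false, the antecedent cannot hold. Either way the consequent holds.

Only the forward implication holds.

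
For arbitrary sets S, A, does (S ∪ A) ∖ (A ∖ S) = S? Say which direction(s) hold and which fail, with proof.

Forward inclusion. Let x ∈ (S ∪ A) ∖ (A ∖ S). Then either x ∈ S and x ∉ A; or x ∈ S ∩ A. In each case x ∈ S, so (S ∪ A) ∖ (A ∖ S) ⊆ S.

Reverse inclusion. Let x ∈ S. Then either x ∈ S and x ∉ A; or x ∈ S ∩ A. In each case x ∈ (S ∪ A) ∖ (A ∖ S), so S ⊆ (S ∪ A) ∖ (A ∖ S).

The two sets are equal.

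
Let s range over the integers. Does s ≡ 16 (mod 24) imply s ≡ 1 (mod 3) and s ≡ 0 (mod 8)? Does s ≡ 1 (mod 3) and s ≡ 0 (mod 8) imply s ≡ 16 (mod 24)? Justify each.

Forward direction. Suppose s ≡ 16 (mod 24); write s = 24j + 16. Since 3 ∣ 24, reducing mod 3 gives s ≡ 16 ≡ 1 (mod 3); since 8 ∣ 24, reducing mod 8 gives s ≡ 16 ≡ 0 (mod 8).

Converse. If s ≡ 1 (mod 3) and s ≡ 0 (mod 8), then by the Chinese remainder theorem s ≡ 16 (mod 24). This is exactly s ≡ 16 (mod 24).

The biconditional holds.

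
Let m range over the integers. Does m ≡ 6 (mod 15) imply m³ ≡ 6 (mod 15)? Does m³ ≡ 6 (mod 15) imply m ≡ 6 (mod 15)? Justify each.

(⇐) Suppose m³ ≡ 6 (mod 15). The only residue r in {0, …, 14} with r³ ≡ 6 (mod 15) is r = 6, so m ≡ 6 (mod 15).

(⇒) Suppose m ≡ 6 (mod 15). Write m = 15j + 6. Then (15j + 6)³ = 3375j³ + 4050j² + 1620j + 216 = 15(225j³ + 270j² + 108j + 14) + 6, so m³ ≡ 6 (mod 15).

Both directions hold; the statement is true.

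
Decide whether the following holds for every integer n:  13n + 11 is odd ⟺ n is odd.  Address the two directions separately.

Neither direction holds.

[⇒] This fails: n = 6 gives 13n + 11 = 89, which is odd, but 6 is even, not odd.

[⇐] This also fails: n = 1 is odd, but 13n + 11 = 24 is even, not odd.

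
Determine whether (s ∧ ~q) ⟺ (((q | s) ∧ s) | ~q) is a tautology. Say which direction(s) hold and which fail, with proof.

[⇐] This fails. Under s = F, q = F, the left side is false but the right side is true.

[⇒] Assume the antecedent. If s is true, ((q | s) ∧ s) | ~q reduces to true regardless of the other variables. If s is false, the antecedent cannot hold. Either way ((q | s) ∧ s) | ~q holds.

(⇒) holds; (⇐) fails.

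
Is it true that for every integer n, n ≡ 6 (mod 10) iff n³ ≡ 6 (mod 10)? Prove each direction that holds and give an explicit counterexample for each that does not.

(⟹) Suppose n ≡ 6 (mod 10). Write n = 10j + 6. Then (10j + 6)³ = 1000j³ + 1800j² + 1080j + 216 = 10(100j³ + 180j² + 108j + 21) + 6, so n³ ≡ 6 (mod 10).

(⟸) Conversely, suppose n³ ≡ 6 (mod 10). The only residue r in {0, …, 9} with r³ ≡ 6 (mod 10) is r = 6, so n ≡ 6 (mod 10).

Both directions hold.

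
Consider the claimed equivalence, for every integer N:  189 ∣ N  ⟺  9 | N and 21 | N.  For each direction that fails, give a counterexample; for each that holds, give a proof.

Not equivalent: only (⇒) holds.

(⇐) This fails: take N = 63. Both 9 ∣ 63 and 21 ∣ 63, yet 63 is not a multiple of 189 (since 63 = 0·189 + 63), so 189 ∤ 63.

(⇒) If 189 ∣ N, write N = 189q. Since 189 = 21·9, N = 9·(21q), so 9 ∣ N; and since 189 = 9·21, N = 21·(9q), so 21 ∣ N.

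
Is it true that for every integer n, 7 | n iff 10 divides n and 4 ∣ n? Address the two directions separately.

Neither direction holds.

(⟹) This fails: take n = 7. Certainly 7 ∣ 7, but 10 ∤ 7.

(⟸) This fails: take n = 20. Both 10 ∣ 20 and 4 ∣ 20, yet 20 is not a multiple of 7 (since 20 = 2·7 + 6), so 7 ∤ 20.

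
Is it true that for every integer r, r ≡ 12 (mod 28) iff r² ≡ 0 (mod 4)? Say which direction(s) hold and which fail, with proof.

Not equivalent: only (⇒) holds.

Forward direction. Suppose r ≡ 12 (mod 28). Then r² ≡ 12² = 144 (mod 28), and since 4 ∣ 28, also r² ≡ 0 (mod 4).

Converse. This fails: take r = 0. Then 0² = 0 ≡ 0 (mod 4), yet 0 ≡ 0 (mod 28), not 12.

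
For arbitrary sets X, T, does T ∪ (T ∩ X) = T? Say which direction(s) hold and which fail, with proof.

(⊇) Let x ∈ T. Then either x ∈ T and x ∉ X; or x ∈ X ∩ T. In each case x ∈ T ∪ (T ∩ X), so T ⊆ T ∪ (T ∩ X).

(⊆) Let x ∈ T ∪ (T ∩ X). Then either x ∈ T and x ∉ X; or x ∈ X ∩ T. In each case x ∈ T, so T ∪ (T ∩ X) ⊆ T.

Both inclusions hold; the sets are equal.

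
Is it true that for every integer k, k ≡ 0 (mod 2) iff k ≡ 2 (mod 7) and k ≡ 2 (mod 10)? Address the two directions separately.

(⇒) This fails: k = 0 gives 0 ≡ 0 (mod 2) but 0 ≡ 0 (mod 7), so the conjunction on the right does not hold.

(⇐) Conversely, if k ≡ 2 (mod 7) and k ≡ 2 (mod 10), then by the Chinese remainder theorem k ≡ 2 (mod 70). Since 2 ≡ 0 (mod 2) and 2 ∣ 70, we get k ≡ 0 (mod 2).

Only the reverse direction holds.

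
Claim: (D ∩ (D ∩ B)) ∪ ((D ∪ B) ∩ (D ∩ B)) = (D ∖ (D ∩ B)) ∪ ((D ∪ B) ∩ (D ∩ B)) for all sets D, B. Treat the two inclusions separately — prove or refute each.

Forward inclusion. Let x ∈ (D ∩ (D ∩ B)) ∪ ((D ∪ B) ∩ (D ∩ B)). Then x ∈ D ∩ B, from which x ∈ (D ∖ (D ∩ B)) ∪ ((D ∪ B) ∩ (D ∩ B)).

Reverse inclusion. This inclusion fails. Take D = {1}, B = ∅; then 1 ∈ (D ∖ (D ∩ B)) ∪ ((D ∪ B) ∩ (D ∩ B)) but 1 ∉ (D ∩ (D ∩ B)) ∪ ((D ∪ B) ∩ (D ∩ B)).

The sets are not equal: only the forward inclusion holds.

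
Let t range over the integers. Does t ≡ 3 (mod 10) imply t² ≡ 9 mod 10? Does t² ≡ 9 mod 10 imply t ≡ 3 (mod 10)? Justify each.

(⟹) Suppose t ≡ 3 (mod 10). Write t = 10j + 3. Then (10j + 3)² = 100j² + 60j + 9 = 10(10j² + 6j) + 9, so t² ≡ 9 (mod 10).

(⟸) This fails: take t = 7. Then 7² = 49 ≡ 9 (mod 10), yet 7 ≡ 7 (mod 10), not 3.

The forward direction holds; the converse fails.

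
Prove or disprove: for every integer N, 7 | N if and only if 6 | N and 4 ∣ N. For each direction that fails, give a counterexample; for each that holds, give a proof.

Neither direction holds.

(⟹) This fails: take N = 7. Certainly 7 ∣ 7, but 6 ∤ 7.

(⟸) This fails: take N = 12. Both 6 ∣ 12 and 4 ∣ 12, yet 12 is not a multiple of 7 (since 12 = 1·7 + 5), so 7 ∤ 12.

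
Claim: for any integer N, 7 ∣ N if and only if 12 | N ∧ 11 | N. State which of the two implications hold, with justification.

(⇒) fails and (⇐) fails.

(→) This fails: take N = 7. Certainly 7 ∣ 7, but 12 ∤ 7.

(←) This fails: take N = 132. Both 12 ∣ 132 and 11 ∣ 132, yet 132 is not a multiple of 7 (since 132 = 18·7 + 6), so 7 ∤ 132.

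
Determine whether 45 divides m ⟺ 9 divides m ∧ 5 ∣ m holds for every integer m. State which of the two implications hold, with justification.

Forward direction. If 45 ∣ m, write m = 45q. Since 45 = 5·9, m = 9·(5q), so 9 ∣ m; and since 45 = 9·5, m = 5·(9q), so 5 ∣ m.

Converse. Suppose 9 ∣ m and 5 ∣ m. Any common multiple of 9 and 5 is a multiple of their lcm; here gcd(9, 5) = 1, so lcm(9, 5) = 9·5 = 45, so 45 ∣ m.

Equivalent; both directions hold.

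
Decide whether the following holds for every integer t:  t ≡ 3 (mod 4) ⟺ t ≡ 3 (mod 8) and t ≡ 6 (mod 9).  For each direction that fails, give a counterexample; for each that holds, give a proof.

[⇒] This fails: t = 3 gives 3 ≡ 3 (mod 4) but 3 ≡ 3 (mod 9), so the conjunction on the right does not hold.

[⇐] Conversely, if t ≡ 3 (mod 8) and t ≡ 6 (mod 9), then by the Chinese remainder theorem t ≡ 51 (mod 72). Since 51 ≡ 3 (mod 4) and 4 ∣ 72, we get t ≡ 3 (mod 4).

Not equivalent: only (⇐) holds.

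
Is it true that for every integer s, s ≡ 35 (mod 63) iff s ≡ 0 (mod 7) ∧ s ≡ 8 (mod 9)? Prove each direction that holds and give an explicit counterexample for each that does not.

Equivalent; both directions hold.

(→) Suppose s ≡ 35 (mod 63); write s = 63j + 35. Since 7 ∣ 63, reducing mod 7 gives s ≡ 35 ≡ 0 (mod 7); since 9 ∣ 63, reducing mod 9 gives s ≡ 35 ≡ 8 (mod 9).

(←) Conversely, if s ≡ 0 (mod 7) and s ≡ 8 (mod 9), then by the Chinese remainder theorem s ≡ 35 (mod 63). This is exactly s ≡ 35 (mod 63).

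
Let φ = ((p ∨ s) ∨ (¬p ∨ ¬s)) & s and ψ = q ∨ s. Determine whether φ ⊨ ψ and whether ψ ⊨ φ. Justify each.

The forward direction holds; the converse fails.

(⇒) Assume the antecedent. If s is true, q ∨ s reduces to true regardless of the other variables. If s is false, the antecedent cannot hold. Either way q ∨ s holds.

(⇐) This fails. Under s = F, p = F, q = T, the left side is false but the right side is true.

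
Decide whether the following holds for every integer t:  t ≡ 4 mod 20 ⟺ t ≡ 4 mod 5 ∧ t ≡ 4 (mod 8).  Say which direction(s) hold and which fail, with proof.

Only the reverse direction holds.

(⇒) This fails: t = 24 gives 24 ≡ 4 (mod 20) but 24 ≡ 0 (mod 8), so the conjunction on the right does not hold.

(⇐) Conversely, if t ≡ 4 (mod 5) and t ≡ 4 (mod 8), then by the Chinese remainder theorem t ≡ 4 (mod 40). Since 4 ≡ 4 (mod 20) and 20 ∣ 40, we get t ≡ 4 (mod 20).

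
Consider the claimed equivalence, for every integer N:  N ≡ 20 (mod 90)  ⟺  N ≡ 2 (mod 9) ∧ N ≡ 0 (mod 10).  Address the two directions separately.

Converse. If N ≡ 2 (mod 9) and N ≡ 0 (mod 10), then by the Chinese remainder theorem N ≡ 20 (mod 90). This is exactly N ≡ 20 (mod 90).

Forward direction. Suppose N ≡ 20 (mod 90); write N = 90j + 20. Since 9 ∣ 90, reducing mod 9 gives N ≡ 20 ≡ 2 (mod 9); since 10 ∣ 90, reducing mod 10 gives N ≡ 20 ≡ 0 (mod 10).

Equivalent; both directions hold.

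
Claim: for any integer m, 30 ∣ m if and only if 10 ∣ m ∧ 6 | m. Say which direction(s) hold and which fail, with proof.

Forward direction. If 30 ∣ m, write m = 30q. Since 30 = 3·10, m = 10·(3q), so 10 ∣ m; and since 30 = 5·6, m = 6·(5q), so 6 ∣ m.

Converse. Suppose 10 ∣ m and 6 ∣ m. Any common multiple of 10 and 6 is a multiple of their lcm; here lcm(10, 6) = 10·6/gcd(10, 6) = 60/2 = 30, so 30 ∣ m.

Equivalent; both directions hold.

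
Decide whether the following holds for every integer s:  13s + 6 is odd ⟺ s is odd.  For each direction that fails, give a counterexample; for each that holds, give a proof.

(←) Suppose s is odd; write s = 2j + 1. Then 13s + 6 = 13·(2j + 1) + 6 = 2·13j + 19, which is odd.

(→) Suppose 13s + 6 is odd. Since 13 is odd, 13s and s have the same parity, so 13s + 6 ≡ s + 6 (mod 2). As 6 is even, 13s + 6 is odd exactly when s is odd. Thus s is odd.

Both directions hold.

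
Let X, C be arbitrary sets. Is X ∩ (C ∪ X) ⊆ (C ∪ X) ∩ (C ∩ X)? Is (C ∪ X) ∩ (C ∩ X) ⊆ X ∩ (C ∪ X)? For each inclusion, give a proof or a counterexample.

Only the reverse inclusion holds.

Forward inclusion. This inclusion fails. Take X = {1}, C = ∅; then 1 ∈ X ∩ (C ∪ X) but 1 ∉ (C ∪ X) ∩ (C ∩ X).

Reverse inclusion. Let x ∈ (C ∪ X) ∩ (C ∩ X). Then x ∈ X ∩ C, from which x ∈ X ∩ (C ∪ X).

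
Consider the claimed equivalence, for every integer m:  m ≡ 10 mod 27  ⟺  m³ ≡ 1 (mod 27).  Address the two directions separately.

The forward direction holds; the converse fails.

(⇒) Suppose m ≡ 10 mod 27. Write m = 27j + 10. Then (27j + 10)³ = 19683j³ + 21870j² + 8100j + 1000 = 27(729j³ + 810j² + 300j + 37) + 1, so m³ ≡ 1 (mod 27).

(⇐) This fails: take m = 1. Then 1³ = 1 ≡ 1 (mod 27), yet 1 ≡ 1 (mod 27), not 10.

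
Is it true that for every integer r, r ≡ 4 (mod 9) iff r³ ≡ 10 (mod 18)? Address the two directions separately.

[⇒] This fails: take r = 13. Then 13 ≡ 4 (mod 9), but 13³ = 2197 ≡ 1 (mod 18), not 10.

[⇐] This fails: take r = 10. Then 10³ = 1000 ≡ 10 (mod 18), yet 10 ≡ 1 (mod 9), not 4.

Both directions fail.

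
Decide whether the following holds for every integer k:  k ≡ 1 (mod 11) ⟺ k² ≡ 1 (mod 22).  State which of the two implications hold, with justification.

(⇒) fails and (⇐) fails.

(⇒) This fails: take k = 12. Then 12 ≡ 1 (mod 11), but 12² = 144 ≡ 12 (mod 22), not 1.

(⇐) This fails: take k = 21. Then 21² = 441 ≡ 1 (mod 22), yet 21 ≡ 10 (mod 11), not 1.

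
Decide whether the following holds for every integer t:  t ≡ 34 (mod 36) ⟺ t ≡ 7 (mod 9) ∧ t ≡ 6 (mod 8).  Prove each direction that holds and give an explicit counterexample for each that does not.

The forward direction fails; the converse holds.

(⇒) This fails: t = 34 gives 34 ≡ 34 (mod 36) but 34 ≡ 2 (mod 8), so the conjunction on the right does not hold.

(⇐) Conversely, if t ≡ 7 (mod 9) and t ≡ 6 (mod 8), then by the Chinese remainder theorem t ≡ 70 (mod 72). Since 70 ≡ 34 (mod 36) and 36 ∣ 72, we get t ≡ 34 (mod 36).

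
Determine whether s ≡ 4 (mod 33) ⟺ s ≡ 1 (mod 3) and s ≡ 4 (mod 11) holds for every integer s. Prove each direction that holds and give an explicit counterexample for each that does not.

Both implications hold.

[⇒] Suppose s ≡ 4 (mod 33); write s = 33j + 4. Since 3 ∣ 33, reducing mod 3 gives s ≡ 4 ≡ 1 (mod 3); since 11 ∣ 33, reducing mod 11 gives s ≡ 4 (mod 11).

[⇐] Conversely, if s ≡ 1 (mod 3) and s ≡ 4 (mod 11), then by the Chinese remainder theorem s ≡ 4 (mod 33). This is exactly s ≡ 4 (mod 33).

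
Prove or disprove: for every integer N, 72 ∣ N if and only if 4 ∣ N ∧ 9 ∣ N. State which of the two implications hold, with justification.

(⇒) If 72 ∣ N, write N = 72q. Since 72 = 18·4, N = 4·(18q), so 4 ∣ N; and since 72 = 8·9, N = 9·(8q), so 9 ∣ N.

(⇐) This fails: take N = 36. Both 4 ∣ 36 and 9 ∣ 36, yet 36 is not a multiple of 72 (since 36 = 0·72 + 36), so 72 ∤ 36.

Not equivalent: only (⇒) holds.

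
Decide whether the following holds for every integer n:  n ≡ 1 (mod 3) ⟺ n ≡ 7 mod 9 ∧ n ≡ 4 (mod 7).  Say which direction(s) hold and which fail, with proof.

Not equivalent: only (⇐) holds.

(⇒) This fails: n = 1 gives 1 ≡ 1 (mod 3) but 1 ≡ 1 (mod 9), so the conjunction on the right does not hold.

(⇐) Conversely, if n ≡ 7 (mod 9) and n ≡ 4 (mod 7), then by the Chinese remainder theorem n ≡ 25 (mod 63). Since 25 ≡ 1 (mod 3) and 3 ∣ 63, we get n ≡ 1 (mod 3).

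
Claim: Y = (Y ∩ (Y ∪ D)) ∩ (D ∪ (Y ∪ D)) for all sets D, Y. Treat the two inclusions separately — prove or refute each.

(⟹) Let x ∈ Y. Then either x ∈ Y and x ∉ D; or x ∈ D ∩ Y. In each case x ∈ (Y ∩ (Y ∪ D)) ∩ (D ∪ (Y ∪ D)), so Y ⊆ (Y ∩ (Y ∪ D)) ∩ (D ∪ (Y ∪ D)).

(⟸) Let x ∈ (Y ∩ (Y ∪ D)) ∩ (D ∪ (Y ∪ D)). Then either x ∈ Y and x ∉ D; or x ∈ D ∩ Y. In each case x ∈ Y, so (Y ∩ (Y ∪ D)) ∩ (D ∪ (Y ∪ D)) ⊆ Y.

The two sets are equal.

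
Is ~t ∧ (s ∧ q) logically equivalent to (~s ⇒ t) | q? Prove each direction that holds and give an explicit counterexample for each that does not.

Not equivalent: only (⇒) holds.

[⇒] Assume the antecedent. If q is true, (~s ⇒ t) | q reduces to true regardless of the other variables. If q is false, the antecedent cannot hold. Either way (~s ⇒ t) | q holds.

[⇐] This fails. Under q = T, t = F, s = F, the left side is false but the right side is true.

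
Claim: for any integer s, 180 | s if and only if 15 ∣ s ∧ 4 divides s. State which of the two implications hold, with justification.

Not equivalent: only (⇒) holds.

(→) If 180 ∣ s, write s = 180q. Since 180 = 12·15, s = 15·(12q), so 15 ∣ s; and since 180 = 45·4, s = 4·(45q), so 4 ∣ s.

(←) This fails: take s = 60. Both 15 ∣ 60 and 4 ∣ 60, yet 60 is not a multiple of 180 (since 60 = 0·180 + 60), so 180 ∤ 60.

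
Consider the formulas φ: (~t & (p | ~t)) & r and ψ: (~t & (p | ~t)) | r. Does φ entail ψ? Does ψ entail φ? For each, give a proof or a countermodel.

(←) This fails. Under p = F, t = F, r = F, the left side is false but the right side is true.

(→) Assume the antecedent. If p is true, the antecedent forces (p = T, t = F, r = T), and (~t & (p | ~t)) | r holds there. If p is false, the antecedent forces (p = F, t = F, r = T), and (~t & (p | ~t)) | r holds there. Either way (~t & (p | ~t)) | r holds.

(⇒) holds; (⇐) fails.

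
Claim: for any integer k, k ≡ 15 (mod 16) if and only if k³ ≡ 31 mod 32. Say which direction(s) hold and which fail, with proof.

(⇒) fails; (⇐) holds.

[⇒] This fails: take k = 15. Then 15 ≡ 15 (mod 16), but 15³ = 3375 ≡ 15 (mod 32), not 31.

[⇐] Conversely, the residues r modulo 32 with r³ ≡ 31 (mod 32) are exactly {31}, and each is ≡ 15 (mod 16).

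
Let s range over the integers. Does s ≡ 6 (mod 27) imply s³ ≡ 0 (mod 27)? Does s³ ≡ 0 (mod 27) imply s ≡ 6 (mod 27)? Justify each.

Only the forward direction holds.

(⇒) Suppose s ≡ 6 (mod 27). Write s = 27j + 6. Then (27j + 6)³ = 19683j³ + 13122j² + 2916j + 216 = 27(729j³ + 486j² + 108j + 8) + 0, so s³ ≡ 0 (mod 27).

(⇐) This fails: take s = 0. Then 0³ = 0 ≡ 0 (mod 27), yet 0 ≡ 0 (mod 27), not 6.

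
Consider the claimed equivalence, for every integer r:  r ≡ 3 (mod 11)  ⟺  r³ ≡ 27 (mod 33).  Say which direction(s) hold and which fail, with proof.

The forward direction fails; the converse holds.

(⇒) This fails: take r = 14. Then 14 ≡ 3 (mod 11), but 14³ = 2744 ≡ 5 (mod 33), not 27.

(⇐) Conversely, the residues r modulo 33 with r³ ≡ 27 (mod 33) are exactly {3}, and each is ≡ 3 (mod 11).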